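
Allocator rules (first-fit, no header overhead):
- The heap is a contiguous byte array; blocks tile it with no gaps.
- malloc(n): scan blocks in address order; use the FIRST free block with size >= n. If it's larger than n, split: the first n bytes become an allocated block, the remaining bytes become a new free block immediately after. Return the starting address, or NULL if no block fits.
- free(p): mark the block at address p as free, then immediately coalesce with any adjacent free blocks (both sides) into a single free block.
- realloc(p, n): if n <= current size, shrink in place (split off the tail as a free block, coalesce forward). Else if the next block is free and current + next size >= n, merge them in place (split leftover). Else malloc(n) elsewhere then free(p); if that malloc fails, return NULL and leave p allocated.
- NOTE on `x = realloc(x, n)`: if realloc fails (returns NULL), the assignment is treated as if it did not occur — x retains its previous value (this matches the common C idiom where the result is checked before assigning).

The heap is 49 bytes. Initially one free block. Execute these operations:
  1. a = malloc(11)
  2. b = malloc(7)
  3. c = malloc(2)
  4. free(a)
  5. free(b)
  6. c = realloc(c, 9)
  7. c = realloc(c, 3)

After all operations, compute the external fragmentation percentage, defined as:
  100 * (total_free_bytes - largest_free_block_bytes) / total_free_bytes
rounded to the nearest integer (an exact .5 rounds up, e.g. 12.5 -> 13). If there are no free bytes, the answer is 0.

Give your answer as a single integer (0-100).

Op 1: a = malloc(11) -> a = 0; heap: [0-10 ALLOC][11-48 FREE]
Op 2: b = malloc(7) -> b = 11; heap: [0-10 ALLOC][11-17 ALLOC][18-48 FREE]
Op 3: c = malloc(2) -> c = 18; heap: [0-10 ALLOC][11-17 ALLOC][18-19 ALLOC][20-48 FREE]
Op 4: free(a) -> (freed a); heap: [0-10 FREE][11-17 ALLOC][18-19 ALLOC][20-48 FREE]
Op 5: free(b) -> (freed b); heap: [0-17 FREE][18-19 ALLOC][20-48 FREE]
Op 6: c = realloc(c, 9) -> c = 18; heap: [0-17 FREE][18-26 ALLOC][27-48 FREE]
Op 7: c = realloc(c, 3) -> c = 18; heap: [0-17 FREE][18-20 ALLOC][21-48 FREE]
Free blocks: [18 28] total_free=46 largest=28 -> 100*(46-28)/46 = 1800/46 ≈ 39.130 -> rounds to 39

Answer: 39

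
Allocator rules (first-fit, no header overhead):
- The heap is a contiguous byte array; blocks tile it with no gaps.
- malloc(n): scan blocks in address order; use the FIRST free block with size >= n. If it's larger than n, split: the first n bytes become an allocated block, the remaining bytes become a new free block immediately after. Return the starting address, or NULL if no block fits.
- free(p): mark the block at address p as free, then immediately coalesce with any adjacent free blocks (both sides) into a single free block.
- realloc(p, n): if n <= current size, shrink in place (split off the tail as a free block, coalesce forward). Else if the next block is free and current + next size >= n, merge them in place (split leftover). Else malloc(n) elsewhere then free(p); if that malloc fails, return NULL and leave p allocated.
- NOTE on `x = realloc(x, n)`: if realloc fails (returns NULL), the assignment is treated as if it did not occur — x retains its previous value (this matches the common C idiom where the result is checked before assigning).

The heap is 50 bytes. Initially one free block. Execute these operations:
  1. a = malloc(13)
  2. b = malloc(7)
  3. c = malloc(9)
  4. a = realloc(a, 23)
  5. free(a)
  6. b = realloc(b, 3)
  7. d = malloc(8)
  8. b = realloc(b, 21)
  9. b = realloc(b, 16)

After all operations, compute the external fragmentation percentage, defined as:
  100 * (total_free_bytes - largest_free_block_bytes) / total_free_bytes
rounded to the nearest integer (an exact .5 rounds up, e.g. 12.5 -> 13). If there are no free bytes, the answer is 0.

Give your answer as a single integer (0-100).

Op 1: a = malloc(13) -> a = 0; heap: [0-12 ALLOC][13-49 FREE]
Op 2: b = malloc(7) -> b = 13; heap: [0-12 ALLOC][13-19 ALLOC][20-49 FREE]
Op 3: c = malloc(9) -> c = 20; heap: [0-12 ALLOC][13-19 ALLOC][20-28 ALLOC][29-49 FREE]
Op 4: a = realloc(a, 23) -> NULL (a unchanged); heap: [0-12 ALLOC][13-19 ALLOC][20-28 ALLOC][29-49 FREE]
Op 5: free(a) -> (freed a); heap: [0-12 FREE][13-19 ALLOC][20-28 ALLOC][29-49 FREE]
Op 6: b = realloc(b, 3) -> b = 13; heap: [0-12 FREE][13-15 ALLOC][16-19 FREE][20-28 ALLOC][29-49 FREE]
Op 7: d = malloc(8) -> d = 0; heap: [0-7 ALLOC][8-12 FREE][13-15 ALLOC][16-19 FREE][20-28 ALLOC][29-49 FREE]
Op 8: b = realloc(b, 21) -> b = 29; heap: [0-7 ALLOC][8-19 FREE][20-28 ALLOC][29-49 ALLOC]
Op 9: b = realloc(b, 16) -> b = 29; heap: [0-7 ALLOC][8-19 FREE][20-28 ALLOC][29-44 ALLOC][45-49 FREE]
Free blocks: [12 5] total_free=17 largest=12 -> 100*(17-12)/17 = 500/17 ≈ 29.412 -> rounds to 29

Answer: 29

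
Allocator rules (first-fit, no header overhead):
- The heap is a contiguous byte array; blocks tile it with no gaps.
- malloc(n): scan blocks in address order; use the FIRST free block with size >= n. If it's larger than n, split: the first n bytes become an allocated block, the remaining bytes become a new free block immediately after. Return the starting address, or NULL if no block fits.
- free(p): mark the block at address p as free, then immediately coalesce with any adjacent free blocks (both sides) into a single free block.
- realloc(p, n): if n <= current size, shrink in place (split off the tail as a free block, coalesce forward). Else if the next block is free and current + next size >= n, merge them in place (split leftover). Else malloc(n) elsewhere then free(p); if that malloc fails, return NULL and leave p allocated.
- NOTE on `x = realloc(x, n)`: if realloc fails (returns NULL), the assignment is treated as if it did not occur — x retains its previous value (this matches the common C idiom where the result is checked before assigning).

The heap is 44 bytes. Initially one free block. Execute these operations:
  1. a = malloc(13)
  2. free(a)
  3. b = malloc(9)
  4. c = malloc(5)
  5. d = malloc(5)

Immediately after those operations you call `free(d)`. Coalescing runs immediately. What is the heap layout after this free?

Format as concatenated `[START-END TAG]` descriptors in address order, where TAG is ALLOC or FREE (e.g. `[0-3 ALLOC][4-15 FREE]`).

Op 1: a = malloc(13) -> a = 0; heap: [0-12 ALLOC][13-43 FREE]
Op 2: free(a) -> (freed a); heap: [0-43 FREE]
Op 3: b = malloc(9) -> b = 0; heap: [0-8 ALLOC][9-43 FREE]
Op 4: c = malloc(5) -> c = 9; heap: [0-8 ALLOC][9-13 ALLOC][14-43 FREE]
Op 5: d = malloc(5) -> d = 14; heap: [0-8 ALLOC][9-13 ALLOC][14-18 ALLOC][19-43 FREE]
free(d): d = 14 -> block [14-18 ALLOC]; mark free, coalesce with adjacent free neighbors -> [0-8 ALLOC][9-13 ALLOC][14-43 FREE]

Answer: [0-8 ALLOC][9-13 ALLOC][14-43 FREE]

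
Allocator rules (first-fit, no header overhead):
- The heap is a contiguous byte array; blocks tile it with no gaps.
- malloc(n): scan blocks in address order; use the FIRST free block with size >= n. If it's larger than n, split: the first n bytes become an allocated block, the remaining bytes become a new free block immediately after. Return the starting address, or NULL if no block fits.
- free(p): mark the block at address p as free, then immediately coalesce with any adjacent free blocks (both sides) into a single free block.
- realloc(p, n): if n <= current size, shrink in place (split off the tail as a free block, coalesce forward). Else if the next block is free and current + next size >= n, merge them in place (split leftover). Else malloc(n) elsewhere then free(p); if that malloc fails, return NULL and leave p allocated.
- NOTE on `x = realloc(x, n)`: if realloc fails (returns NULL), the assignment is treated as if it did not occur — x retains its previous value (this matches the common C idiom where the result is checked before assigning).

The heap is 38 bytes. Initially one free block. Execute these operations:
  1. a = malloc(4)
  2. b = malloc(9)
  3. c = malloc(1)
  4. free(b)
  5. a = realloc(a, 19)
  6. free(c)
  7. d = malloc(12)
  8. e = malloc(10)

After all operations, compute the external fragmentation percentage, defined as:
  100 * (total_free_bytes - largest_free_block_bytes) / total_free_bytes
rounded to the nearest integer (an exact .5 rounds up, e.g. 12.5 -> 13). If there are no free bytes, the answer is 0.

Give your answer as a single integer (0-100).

Op 1: a = malloc(4) -> a = 0; heap: [0-3 ALLOC][4-37 FREE]
Op 2: b = malloc(9) -> b = 4; heap: [0-3 ALLOC][4-12 ALLOC][13-37 FREE]
Op 3: c = malloc(1) -> c = 13; heap: [0-3 ALLOC][4-12 ALLOC][13-13 ALLOC][14-37 FREE]
Op 4: free(b) -> (freed b); heap: [0-3 ALLOC][4-12 FREE][13-13 ALLOC][14-37 FREE]
Op 5: a = realloc(a, 19) -> a = 14; heap: [0-12 FREE][13-13 ALLOC][14-32 ALLOC][33-37 FREE]
Op 6: free(c) -> (freed c); heap: [0-13 FREE][14-32 ALLOC][33-37 FREE]
Op 7: d = malloc(12) -> d = 0; heap: [0-11 ALLOC][12-13 FREE][14-32 ALLOC][33-37 FREE]
Op 8: e = malloc(10) -> e = NULL; heap: [0-11 ALLOC][12-13 FREE][14-32 ALLOC][33-37 FREE]
Free blocks: [2 5] total_free=7 largest=5 -> 100*(7-5)/7 = 200/7 ≈ 28.571 -> rounds to 29

Answer: 29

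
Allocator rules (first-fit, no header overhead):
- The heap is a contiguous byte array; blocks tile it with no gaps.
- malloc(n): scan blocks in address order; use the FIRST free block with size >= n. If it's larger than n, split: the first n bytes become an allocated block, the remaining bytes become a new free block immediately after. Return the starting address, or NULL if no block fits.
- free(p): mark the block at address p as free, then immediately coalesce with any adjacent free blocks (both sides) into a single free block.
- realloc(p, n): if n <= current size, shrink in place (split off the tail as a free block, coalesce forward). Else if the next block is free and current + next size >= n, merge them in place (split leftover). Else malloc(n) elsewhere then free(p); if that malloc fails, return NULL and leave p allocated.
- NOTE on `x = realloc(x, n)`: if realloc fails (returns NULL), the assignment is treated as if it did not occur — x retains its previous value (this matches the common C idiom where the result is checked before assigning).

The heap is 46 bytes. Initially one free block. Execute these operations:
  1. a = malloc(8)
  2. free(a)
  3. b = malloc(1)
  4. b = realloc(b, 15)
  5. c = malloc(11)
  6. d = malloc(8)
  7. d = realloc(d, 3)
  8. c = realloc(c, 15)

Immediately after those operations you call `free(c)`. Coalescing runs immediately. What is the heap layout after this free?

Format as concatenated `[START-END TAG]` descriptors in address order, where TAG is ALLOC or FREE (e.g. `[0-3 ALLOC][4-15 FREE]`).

Answer: [0-14 ALLOC][15-25 FREE][26-28 ALLOC][29-45 FREE]

Derivation:
Op 1: a = malloc(8) -> a = 0; heap: [0-7 ALLOC][8-45 FREE]
Op 2: free(a) -> (freed a); heap: [0-45 FREE]
Op 3: b = malloc(1) -> b = 0; heap: [0-0 ALLOC][1-45 FREE]
Op 4: b = realloc(b, 15) -> b = 0; heap: [0-14 ALLOC][15-45 FREE]
Op 5: c = malloc(11) -> c = 15; heap: [0-14 ALLOC][15-25 ALLOC][26-45 FREE]
Op 6: d = malloc(8) -> d = 26; heap: [0-14 ALLOC][15-25 ALLOC][26-33 ALLOC][34-45 FREE]
Op 7: d = realloc(d, 3) -> d = 26; heap: [0-14 ALLOC][15-25 ALLOC][26-28 ALLOC][29-45 FREE]
Op 8: c = realloc(c, 15) -> c = 29; heap: [0-14 ALLOC][15-25 FREE][26-28 ALLOC][29-43 ALLOC][44-45 FREE]
free(c): c = 29 -> block [29-43 ALLOC]; mark free, coalesce with adjacent free neighbors -> [0-14 ALLOC][15-25 FREE][26-28 ALLOC][29-45 FREE]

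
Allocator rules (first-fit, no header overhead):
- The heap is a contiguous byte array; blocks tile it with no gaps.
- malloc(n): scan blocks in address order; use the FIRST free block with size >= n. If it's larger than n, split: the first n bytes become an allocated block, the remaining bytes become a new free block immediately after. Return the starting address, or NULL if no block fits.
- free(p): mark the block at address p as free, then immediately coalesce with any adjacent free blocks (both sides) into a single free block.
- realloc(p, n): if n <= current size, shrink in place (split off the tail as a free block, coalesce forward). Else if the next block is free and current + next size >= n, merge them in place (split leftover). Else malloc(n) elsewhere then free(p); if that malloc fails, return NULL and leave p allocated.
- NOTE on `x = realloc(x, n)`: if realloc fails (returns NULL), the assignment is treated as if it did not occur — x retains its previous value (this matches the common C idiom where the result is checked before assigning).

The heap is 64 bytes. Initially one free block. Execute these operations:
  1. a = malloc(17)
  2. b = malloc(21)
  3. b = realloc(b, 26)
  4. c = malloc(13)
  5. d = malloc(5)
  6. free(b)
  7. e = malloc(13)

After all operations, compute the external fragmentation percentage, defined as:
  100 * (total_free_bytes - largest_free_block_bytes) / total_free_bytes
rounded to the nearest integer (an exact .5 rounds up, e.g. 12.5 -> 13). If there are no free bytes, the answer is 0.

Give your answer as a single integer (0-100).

Op 1: a = malloc(17) -> a = 0; heap: [0-16 ALLOC][17-63 FREE]
Op 2: b = malloc(21) -> b = 17; heap: [0-16 ALLOC][17-37 ALLOC][38-63 FREE]
Op 3: b = realloc(b, 26) -> b = 17; heap: [0-16 ALLOC][17-42 ALLOC][43-63 FREE]
Op 4: c = malloc(13) -> c = 43; heap: [0-16 ALLOC][17-42 ALLOC][43-55 ALLOC][56-63 FREE]
Op 5: d = malloc(5) -> d = 56; heap: [0-16 ALLOC][17-42 ALLOC][43-55 ALLOC][56-60 ALLOC][61-63 FREE]
Op 6: free(b) -> (freed b); heap: [0-16 ALLOC][17-42 FREE][43-55 ALLOC][56-60 ALLOC][61-63 FREE]
Op 7: e = malloc(13) -> e = 17; heap: [0-16 ALLOC][17-29 ALLOC][30-42 FREE][43-55 ALLOC][56-60 ALLOC][61-63 FREE]
Free blocks: [13 3] total_free=16 largest=13 -> 100*(16-13)/16 = 300/16 = 18.75 -> rounds to 19

Answer: 19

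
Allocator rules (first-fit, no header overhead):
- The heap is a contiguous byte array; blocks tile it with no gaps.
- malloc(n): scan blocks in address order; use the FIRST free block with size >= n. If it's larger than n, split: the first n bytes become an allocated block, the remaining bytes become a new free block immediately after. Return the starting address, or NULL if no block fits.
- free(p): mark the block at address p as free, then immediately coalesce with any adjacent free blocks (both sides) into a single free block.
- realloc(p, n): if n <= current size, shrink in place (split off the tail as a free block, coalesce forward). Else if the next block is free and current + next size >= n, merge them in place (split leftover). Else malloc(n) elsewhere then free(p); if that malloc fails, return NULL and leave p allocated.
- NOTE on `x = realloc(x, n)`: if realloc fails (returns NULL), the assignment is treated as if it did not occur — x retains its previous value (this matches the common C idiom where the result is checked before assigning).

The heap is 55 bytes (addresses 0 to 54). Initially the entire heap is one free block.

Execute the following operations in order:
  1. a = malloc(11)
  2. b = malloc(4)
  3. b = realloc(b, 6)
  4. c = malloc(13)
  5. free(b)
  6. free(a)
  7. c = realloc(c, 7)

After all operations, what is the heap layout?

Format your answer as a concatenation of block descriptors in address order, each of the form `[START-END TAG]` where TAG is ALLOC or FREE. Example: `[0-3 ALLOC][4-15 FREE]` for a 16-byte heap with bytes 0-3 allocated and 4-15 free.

Op 1: a = malloc(11) -> a = 0; heap: [0-10 ALLOC][11-54 FREE]
Op 2: b = malloc(4) -> b = 11; heap: [0-10 ALLOC][11-14 ALLOC][15-54 FREE]
Op 3: b = realloc(b, 6) -> b = 11; heap: [0-10 ALLOC][11-16 ALLOC][17-54 FREE]
Op 4: c = malloc(13) -> c = 17; heap: [0-10 ALLOC][11-16 ALLOC][17-29 ALLOC][30-54 FREE]
Op 5: free(b) -> (freed b); heap: [0-10 ALLOC][11-16 FREE][17-29 ALLOC][30-54 FREE]
Op 6: free(a) -> (freed a); heap: [0-16 FREE][17-29 ALLOC][30-54 FREE]
Op 7: c = realloc(c, 7) -> c = 17; heap: [0-16 FREE][17-23 ALLOC][24-54 FREE]

Answer: [0-16 FREE][17-23 ALLOC][24-54 FREE]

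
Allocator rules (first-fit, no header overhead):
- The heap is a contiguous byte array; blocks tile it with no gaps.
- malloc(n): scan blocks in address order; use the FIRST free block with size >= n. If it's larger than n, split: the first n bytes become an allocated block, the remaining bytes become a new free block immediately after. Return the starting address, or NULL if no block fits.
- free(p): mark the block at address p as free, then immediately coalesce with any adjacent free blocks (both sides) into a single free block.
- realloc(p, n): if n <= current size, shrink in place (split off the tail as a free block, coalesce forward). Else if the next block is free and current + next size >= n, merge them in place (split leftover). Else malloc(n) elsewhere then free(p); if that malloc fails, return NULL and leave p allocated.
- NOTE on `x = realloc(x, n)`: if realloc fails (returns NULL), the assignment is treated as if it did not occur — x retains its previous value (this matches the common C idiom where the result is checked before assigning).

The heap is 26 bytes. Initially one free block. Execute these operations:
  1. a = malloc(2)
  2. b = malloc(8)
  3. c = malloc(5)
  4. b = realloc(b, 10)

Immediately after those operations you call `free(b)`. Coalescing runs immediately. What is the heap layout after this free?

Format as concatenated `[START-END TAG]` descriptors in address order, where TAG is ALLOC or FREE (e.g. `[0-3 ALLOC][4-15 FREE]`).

Op 1: a = malloc(2) -> a = 0; heap: [0-1 ALLOC][2-25 FREE]
Op 2: b = malloc(8) -> b = 2; heap: [0-1 ALLOC][2-9 ALLOC][10-25 FREE]
Op 3: c = malloc(5) -> c = 10; heap: [0-1 ALLOC][2-9 ALLOC][10-14 ALLOC][15-25 FREE]
Op 4: b = realloc(b, 10) -> b = 15; heap: [0-1 ALLOC][2-9 FREE][10-14 ALLOC][15-24 ALLOC][25-25 FREE]
free(b): b = 15 -> block [15-24 ALLOC]; mark free, coalesce with adjacent free neighbors -> [0-1 ALLOC][2-9 FREE][10-14 ALLOC][15-25 FREE]

Answer: [0-1 ALLOC][2-9 FREE][10-14 ALLOC][15-25 FREE]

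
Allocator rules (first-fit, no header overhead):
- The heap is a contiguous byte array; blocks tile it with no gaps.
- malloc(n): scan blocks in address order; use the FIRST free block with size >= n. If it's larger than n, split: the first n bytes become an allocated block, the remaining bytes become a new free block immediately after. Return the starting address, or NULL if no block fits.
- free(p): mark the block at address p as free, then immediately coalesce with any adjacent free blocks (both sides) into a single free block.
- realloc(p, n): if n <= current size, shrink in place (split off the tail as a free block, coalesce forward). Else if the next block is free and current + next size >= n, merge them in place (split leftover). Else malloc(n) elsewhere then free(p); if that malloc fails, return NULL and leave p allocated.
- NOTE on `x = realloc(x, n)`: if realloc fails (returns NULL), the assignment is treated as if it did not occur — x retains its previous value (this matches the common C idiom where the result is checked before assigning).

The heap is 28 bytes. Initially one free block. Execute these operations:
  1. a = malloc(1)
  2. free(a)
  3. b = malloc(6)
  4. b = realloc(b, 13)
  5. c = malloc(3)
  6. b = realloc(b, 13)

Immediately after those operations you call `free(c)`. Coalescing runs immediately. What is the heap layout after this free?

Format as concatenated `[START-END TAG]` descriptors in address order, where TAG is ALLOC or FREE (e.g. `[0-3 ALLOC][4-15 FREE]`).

Answer: [0-12 ALLOC][13-27 FREE]

Derivation:
Op 1: a = malloc(1) -> a = 0; heap: [0-0 ALLOC][1-27 FREE]
Op 2: free(a) -> (freed a); heap: [0-27 FREE]
Op 3: b = malloc(6) -> b = 0; heap: [0-5 ALLOC][6-27 FREE]
Op 4: b = realloc(b, 13) -> b = 0; heap: [0-12 ALLOC][13-27 FREE]
Op 5: c = malloc(3) -> c = 13; heap: [0-12 ALLOC][13-15 ALLOC][16-27 FREE]
Op 6: b = realloc(b, 13) -> b = 0; heap: [0-12 ALLOC][13-15 ALLOC][16-27 FREE]
free(c): c = 13 -> block [13-15 ALLOC]; mark free, coalesce with adjacent free neighbors -> [0-12 ALLOC][13-27 FREE]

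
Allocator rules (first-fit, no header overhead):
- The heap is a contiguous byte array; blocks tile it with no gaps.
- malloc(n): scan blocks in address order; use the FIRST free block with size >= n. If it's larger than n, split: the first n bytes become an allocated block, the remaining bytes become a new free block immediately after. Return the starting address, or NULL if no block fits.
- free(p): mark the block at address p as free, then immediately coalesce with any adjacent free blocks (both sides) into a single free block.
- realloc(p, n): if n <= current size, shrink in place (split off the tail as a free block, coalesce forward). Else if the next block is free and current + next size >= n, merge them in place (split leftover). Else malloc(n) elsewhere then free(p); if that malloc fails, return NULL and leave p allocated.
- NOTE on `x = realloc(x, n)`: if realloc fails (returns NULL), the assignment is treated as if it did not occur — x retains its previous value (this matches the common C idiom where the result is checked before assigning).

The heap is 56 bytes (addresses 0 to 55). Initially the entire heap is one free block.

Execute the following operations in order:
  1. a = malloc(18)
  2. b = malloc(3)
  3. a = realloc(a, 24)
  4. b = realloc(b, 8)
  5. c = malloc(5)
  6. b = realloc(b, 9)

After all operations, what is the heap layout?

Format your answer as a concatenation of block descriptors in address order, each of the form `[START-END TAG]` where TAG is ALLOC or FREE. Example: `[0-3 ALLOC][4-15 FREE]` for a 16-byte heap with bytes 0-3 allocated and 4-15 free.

Answer: [0-7 FREE][8-12 ALLOC][13-20 FREE][21-44 ALLOC][45-53 ALLOC][54-55 FREE]

Derivation:
Op 1: a = malloc(18) -> a = 0; heap: [0-17 ALLOC][18-55 FREE]
Op 2: b = malloc(3) -> b = 18; heap: [0-17 ALLOC][18-20 ALLOC][21-55 FREE]
Op 3: a = realloc(a, 24) -> a = 21; heap: [0-17 FREE][18-20 ALLOC][21-44 ALLOC][45-55 FREE]
Op 4: b = realloc(b, 8) -> b = 0; heap: [0-7 ALLOC][8-20 FREE][21-44 ALLOC][45-55 FREE]
Op 5: c = malloc(5) -> c = 8; heap: [0-7 ALLOC][8-12 ALLOC][13-20 FREE][21-44 ALLOC][45-55 FREE]
Op 6: b = realloc(b, 9) -> b = 45; heap: [0-7 FREE][8-12 ALLOC][13-20 FREE][21-44 ALLOC][45-53 ALLOC][54-55 FREE]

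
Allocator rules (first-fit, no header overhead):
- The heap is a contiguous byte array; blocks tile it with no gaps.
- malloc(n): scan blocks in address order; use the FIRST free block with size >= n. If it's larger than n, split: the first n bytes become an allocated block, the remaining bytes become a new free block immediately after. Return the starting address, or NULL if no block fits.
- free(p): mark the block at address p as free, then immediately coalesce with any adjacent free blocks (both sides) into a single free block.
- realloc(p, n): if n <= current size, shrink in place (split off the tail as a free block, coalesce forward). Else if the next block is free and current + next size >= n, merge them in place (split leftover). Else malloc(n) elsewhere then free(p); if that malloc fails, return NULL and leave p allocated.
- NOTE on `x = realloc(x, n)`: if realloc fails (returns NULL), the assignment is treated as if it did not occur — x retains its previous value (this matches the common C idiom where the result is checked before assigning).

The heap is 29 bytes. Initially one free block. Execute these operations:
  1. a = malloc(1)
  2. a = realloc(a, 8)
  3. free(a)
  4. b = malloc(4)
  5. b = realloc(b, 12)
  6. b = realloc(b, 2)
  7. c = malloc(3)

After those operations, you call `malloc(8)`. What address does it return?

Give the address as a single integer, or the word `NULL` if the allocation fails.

Op 1: a = malloc(1) -> a = 0; heap: [0-0 ALLOC][1-28 FREE]
Op 2: a = realloc(a, 8) -> a = 0; heap: [0-7 ALLOC][8-28 FREE]
Op 3: free(a) -> (freed a); heap: [0-28 FREE]
Op 4: b = malloc(4) -> b = 0; heap: [0-3 ALLOC][4-28 FREE]
Op 5: b = realloc(b, 12) -> b = 0; heap: [0-11 ALLOC][12-28 FREE]
Op 6: b = realloc(b, 2) -> b = 0; heap: [0-1 ALLOC][2-28 FREE]
Op 7: c = malloc(3) -> c = 2; heap: [0-1 ALLOC][2-4 ALLOC][5-28 FREE]
malloc(8): first-fit scan over [0-1 ALLOC][2-4 ALLOC][5-28 FREE] -> 5

Answer: 5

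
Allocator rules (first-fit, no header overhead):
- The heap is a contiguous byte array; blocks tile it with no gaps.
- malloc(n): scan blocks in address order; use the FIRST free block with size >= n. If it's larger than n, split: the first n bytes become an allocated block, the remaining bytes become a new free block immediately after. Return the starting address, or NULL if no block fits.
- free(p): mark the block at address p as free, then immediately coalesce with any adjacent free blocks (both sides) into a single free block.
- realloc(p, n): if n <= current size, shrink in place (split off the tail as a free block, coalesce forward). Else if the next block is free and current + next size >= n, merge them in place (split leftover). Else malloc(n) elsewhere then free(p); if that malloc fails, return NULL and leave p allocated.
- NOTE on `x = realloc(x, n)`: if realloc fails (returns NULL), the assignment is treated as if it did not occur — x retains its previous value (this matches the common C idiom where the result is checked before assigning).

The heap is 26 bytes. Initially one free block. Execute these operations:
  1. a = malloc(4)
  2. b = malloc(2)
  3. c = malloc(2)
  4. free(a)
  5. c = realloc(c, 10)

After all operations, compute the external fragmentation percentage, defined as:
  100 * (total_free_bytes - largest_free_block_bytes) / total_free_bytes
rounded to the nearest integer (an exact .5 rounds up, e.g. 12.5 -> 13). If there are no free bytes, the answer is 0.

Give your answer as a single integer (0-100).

Op 1: a = malloc(4) -> a = 0; heap: [0-3 ALLOC][4-25 FREE]
Op 2: b = malloc(2) -> b = 4; heap: [0-3 ALLOC][4-5 ALLOC][6-25 FREE]
Op 3: c = malloc(2) -> c = 6; heap: [0-3 ALLOC][4-5 ALLOC][6-7 ALLOC][8-25 FREE]
Op 4: free(a) -> (freed a); heap: [0-3 FREE][4-5 ALLOC][6-7 ALLOC][8-25 FREE]
Op 5: c = realloc(c, 10) -> c = 6; heap: [0-3 FREE][4-5 ALLOC][6-15 ALLOC][16-25 FREE]
Free blocks: [4 10] total_free=14 largest=10 -> 100*(14-10)/14 = 400/14 ≈ 28.571 -> rounds to 29

Answer: 29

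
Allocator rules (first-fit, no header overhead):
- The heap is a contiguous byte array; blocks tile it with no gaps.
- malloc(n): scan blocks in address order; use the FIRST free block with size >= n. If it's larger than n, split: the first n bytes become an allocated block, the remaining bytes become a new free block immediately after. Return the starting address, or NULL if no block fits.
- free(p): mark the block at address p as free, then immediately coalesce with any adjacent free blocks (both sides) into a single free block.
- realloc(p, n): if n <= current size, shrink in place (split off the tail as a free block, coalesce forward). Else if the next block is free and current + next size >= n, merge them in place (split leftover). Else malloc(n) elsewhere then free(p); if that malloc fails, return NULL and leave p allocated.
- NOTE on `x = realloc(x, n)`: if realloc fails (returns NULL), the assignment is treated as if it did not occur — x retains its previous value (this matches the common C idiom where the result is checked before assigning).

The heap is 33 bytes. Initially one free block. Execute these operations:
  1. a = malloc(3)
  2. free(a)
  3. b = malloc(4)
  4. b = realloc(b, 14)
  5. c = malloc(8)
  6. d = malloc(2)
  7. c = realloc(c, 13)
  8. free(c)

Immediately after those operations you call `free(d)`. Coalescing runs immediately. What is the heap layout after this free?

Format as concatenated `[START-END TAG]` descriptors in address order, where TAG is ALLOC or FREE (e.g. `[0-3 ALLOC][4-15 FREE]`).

Answer: [0-13 ALLOC][14-32 FREE]

Derivation:
Op 1: a = malloc(3) -> a = 0; heap: [0-2 ALLOC][3-32 FREE]
Op 2: free(a) -> (freed a); heap: [0-32 FREE]
Op 3: b = malloc(4) -> b = 0; heap: [0-3 ALLOC][4-32 FREE]
Op 4: b = realloc(b, 14) -> b = 0; heap: [0-13 ALLOC][14-32 FREE]
Op 5: c = malloc(8) -> c = 14; heap: [0-13 ALLOC][14-21 ALLOC][22-32 FREE]
Op 6: d = malloc(2) -> d = 22; heap: [0-13 ALLOC][14-21 ALLOC][22-23 ALLOC][24-32 FREE]
Op 7: c = realloc(c, 13) -> NULL (c unchanged); heap: [0-13 ALLOC][14-21 ALLOC][22-23 ALLOC][24-32 FREE]
Op 8: free(c) -> (freed c); heap: [0-13 ALLOC][14-21 FREE][22-23 ALLOC][24-32 FREE]
free(d): d = 22 -> block [22-23 ALLOC]; mark free, coalesce with adjacent free neighbors -> [0-13 ALLOC][14-32 FREE]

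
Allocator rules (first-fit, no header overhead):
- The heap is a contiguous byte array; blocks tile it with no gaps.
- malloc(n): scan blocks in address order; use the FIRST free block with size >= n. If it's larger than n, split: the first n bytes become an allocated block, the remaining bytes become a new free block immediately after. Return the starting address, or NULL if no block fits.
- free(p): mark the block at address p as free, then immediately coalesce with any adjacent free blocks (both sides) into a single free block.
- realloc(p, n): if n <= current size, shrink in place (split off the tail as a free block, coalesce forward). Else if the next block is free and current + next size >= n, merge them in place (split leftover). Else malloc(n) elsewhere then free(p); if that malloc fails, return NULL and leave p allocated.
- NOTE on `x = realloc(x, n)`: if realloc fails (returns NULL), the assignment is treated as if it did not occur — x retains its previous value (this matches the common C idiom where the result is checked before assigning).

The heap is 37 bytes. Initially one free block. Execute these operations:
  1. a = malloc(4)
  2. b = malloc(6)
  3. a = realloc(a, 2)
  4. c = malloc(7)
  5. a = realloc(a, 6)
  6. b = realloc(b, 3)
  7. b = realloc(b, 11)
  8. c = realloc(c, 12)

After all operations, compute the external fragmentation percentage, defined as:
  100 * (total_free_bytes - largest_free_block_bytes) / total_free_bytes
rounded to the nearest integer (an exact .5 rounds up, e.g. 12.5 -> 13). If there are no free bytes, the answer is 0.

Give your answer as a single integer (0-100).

Answer: 23

Derivation:
Op 1: a = malloc(4) -> a = 0; heap: [0-3 ALLOC][4-36 FREE]
Op 2: b = malloc(6) -> b = 4; heap: [0-3 ALLOC][4-9 ALLOC][10-36 FREE]
Op 3: a = realloc(a, 2) -> a = 0; heap: [0-1 ALLOC][2-3 FREE][4-9 ALLOC][10-36 FREE]
Op 4: c = malloc(7) -> c = 10; heap: [0-1 ALLOC][2-3 FREE][4-9 ALLOC][10-16 ALLOC][17-36 FREE]
Op 5: a = realloc(a, 6) -> a = 17; heap: [0-3 FREE][4-9 ALLOC][10-16 ALLOC][17-22 ALLOC][23-36 FREE]
Op 6: b = realloc(b, 3) -> b = 4; heap: [0-3 FREE][4-6 ALLOC][7-9 FREE][10-16 ALLOC][17-22 ALLOC][23-36 FREE]
Op 7: b = realloc(b, 11) -> b = 23; heap: [0-9 FREE][10-16 ALLOC][17-22 ALLOC][23-33 ALLOC][34-36 FREE]
Op 8: c = realloc(c, 12) -> NULL (c unchanged); heap: [0-9 FREE][10-16 ALLOC][17-22 ALLOC][23-33 ALLOC][34-36 FREE]
Free blocks: [10 3] total_free=13 largest=10 -> 100*(13-10)/13 = 300/13 ≈ 23.077 -> rounds to 23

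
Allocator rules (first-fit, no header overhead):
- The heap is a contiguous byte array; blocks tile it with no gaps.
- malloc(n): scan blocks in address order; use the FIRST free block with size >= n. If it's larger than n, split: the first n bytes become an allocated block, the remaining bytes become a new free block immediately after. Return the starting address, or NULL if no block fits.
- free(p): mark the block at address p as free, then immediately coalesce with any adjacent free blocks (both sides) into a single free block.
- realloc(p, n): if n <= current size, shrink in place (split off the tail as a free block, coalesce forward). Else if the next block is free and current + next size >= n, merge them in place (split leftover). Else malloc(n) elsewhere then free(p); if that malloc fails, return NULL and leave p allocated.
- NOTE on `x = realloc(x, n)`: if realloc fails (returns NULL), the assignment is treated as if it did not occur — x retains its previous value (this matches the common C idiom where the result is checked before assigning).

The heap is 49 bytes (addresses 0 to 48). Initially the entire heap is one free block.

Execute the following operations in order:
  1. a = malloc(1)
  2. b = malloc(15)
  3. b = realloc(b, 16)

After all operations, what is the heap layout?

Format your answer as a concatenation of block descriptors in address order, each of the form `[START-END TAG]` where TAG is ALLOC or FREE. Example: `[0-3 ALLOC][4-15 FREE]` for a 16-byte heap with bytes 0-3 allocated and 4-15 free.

Answer: [0-0 ALLOC][1-16 ALLOC][17-48 FREE]

Derivation:
Op 1: a = malloc(1) -> a = 0; heap: [0-0 ALLOC][1-48 FREE]
Op 2: b = malloc(15) -> b = 1; heap: [0-0 ALLOC][1-15 ALLOC][16-48 FREE]
Op 3: b = realloc(b, 16) -> b = 1; heap: [0-0 ALLOC][1-16 ALLOC][17-48 FREE]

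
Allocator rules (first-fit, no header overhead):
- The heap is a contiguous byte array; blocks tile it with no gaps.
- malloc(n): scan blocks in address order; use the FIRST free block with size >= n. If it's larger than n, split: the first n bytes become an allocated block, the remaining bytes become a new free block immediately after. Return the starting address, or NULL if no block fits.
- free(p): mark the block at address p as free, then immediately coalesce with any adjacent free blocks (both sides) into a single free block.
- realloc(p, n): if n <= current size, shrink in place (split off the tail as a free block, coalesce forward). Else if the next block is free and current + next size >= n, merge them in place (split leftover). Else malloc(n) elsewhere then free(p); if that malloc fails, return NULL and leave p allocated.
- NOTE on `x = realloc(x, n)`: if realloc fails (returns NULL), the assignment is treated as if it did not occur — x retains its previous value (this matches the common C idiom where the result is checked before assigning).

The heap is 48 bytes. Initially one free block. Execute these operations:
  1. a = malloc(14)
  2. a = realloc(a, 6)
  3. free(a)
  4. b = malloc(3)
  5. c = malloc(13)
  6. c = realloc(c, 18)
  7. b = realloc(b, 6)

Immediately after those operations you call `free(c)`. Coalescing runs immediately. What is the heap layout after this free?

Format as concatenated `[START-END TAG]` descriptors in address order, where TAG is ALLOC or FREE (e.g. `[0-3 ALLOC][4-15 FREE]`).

Answer: [0-20 FREE][21-26 ALLOC][27-47 FREE]

Derivation:
Op 1: a = malloc(14) -> a = 0; heap: [0-13 ALLOC][14-47 FREE]
Op 2: a = realloc(a, 6) -> a = 0; heap: [0-5 ALLOC][6-47 FREE]
Op 3: free(a) -> (freed a); heap: [0-47 FREE]
Op 4: b = malloc(3) -> b = 0; heap: [0-2 ALLOC][3-47 FREE]
Op 5: c = malloc(13) -> c = 3; heap: [0-2 ALLOC][3-15 ALLOC][16-47 FREE]
Op 6: c = realloc(c, 18) -> c = 3; heap: [0-2 ALLOC][3-20 ALLOC][21-47 FREE]
Op 7: b = realloc(b, 6) -> b = 21; heap: [0-2 FREE][3-20 ALLOC][21-26 ALLOC][27-47 FREE]
free(c): c = 3 -> block [3-20 ALLOC]; mark free, coalesce with adjacent free neighbors -> [0-20 FREE][21-26 ALLOC][27-47 FREE]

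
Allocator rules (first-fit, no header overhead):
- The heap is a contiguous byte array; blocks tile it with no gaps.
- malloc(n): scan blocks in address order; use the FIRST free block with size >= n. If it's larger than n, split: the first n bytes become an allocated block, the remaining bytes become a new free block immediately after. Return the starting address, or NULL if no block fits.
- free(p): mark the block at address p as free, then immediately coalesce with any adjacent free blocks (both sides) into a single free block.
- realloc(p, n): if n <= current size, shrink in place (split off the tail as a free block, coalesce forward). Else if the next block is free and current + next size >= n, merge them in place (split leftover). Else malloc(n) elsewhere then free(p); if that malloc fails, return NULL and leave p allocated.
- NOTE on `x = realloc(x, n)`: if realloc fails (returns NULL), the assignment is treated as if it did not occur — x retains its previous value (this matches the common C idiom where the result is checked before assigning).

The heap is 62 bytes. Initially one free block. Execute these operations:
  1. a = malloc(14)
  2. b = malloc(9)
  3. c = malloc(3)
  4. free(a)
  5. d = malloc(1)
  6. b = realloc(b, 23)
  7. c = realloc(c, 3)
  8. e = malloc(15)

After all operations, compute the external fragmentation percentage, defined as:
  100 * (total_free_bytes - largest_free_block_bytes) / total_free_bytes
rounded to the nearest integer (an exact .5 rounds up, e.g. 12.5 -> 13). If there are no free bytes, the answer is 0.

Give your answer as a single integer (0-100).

Op 1: a = malloc(14) -> a = 0; heap: [0-13 ALLOC][14-61 FREE]
Op 2: b = malloc(9) -> b = 14; heap: [0-13 ALLOC][14-22 ALLOC][23-61 FREE]
Op 3: c = malloc(3) -> c = 23; heap: [0-13 ALLOC][14-22 ALLOC][23-25 ALLOC][26-61 FREE]
Op 4: free(a) -> (freed a); heap: [0-13 FREE][14-22 ALLOC][23-25 ALLOC][26-61 FREE]
Op 5: d = malloc(1) -> d = 0; heap: [0-0 ALLOC][1-13 FREE][14-22 ALLOC][23-25 ALLOC][26-61 FREE]
Op 6: b = realloc(b, 23) -> b = 26; heap: [0-0 ALLOC][1-22 FREE][23-25 ALLOC][26-48 ALLOC][49-61 FREE]
Op 7: c = realloc(c, 3) -> c = 23; heap: [0-0 ALLOC][1-22 FREE][23-25 ALLOC][26-48 ALLOC][49-61 FREE]
Op 8: e = malloc(15) -> e = 1; heap: [0-0 ALLOC][1-15 ALLOC][16-22 FREE][23-25 ALLOC][26-48 ALLOC][49-61 FREE]
Free blocks: [7 13] total_free=20 largest=13 -> 100*(20-13)/20 = 700/20 = 35

Answer: 35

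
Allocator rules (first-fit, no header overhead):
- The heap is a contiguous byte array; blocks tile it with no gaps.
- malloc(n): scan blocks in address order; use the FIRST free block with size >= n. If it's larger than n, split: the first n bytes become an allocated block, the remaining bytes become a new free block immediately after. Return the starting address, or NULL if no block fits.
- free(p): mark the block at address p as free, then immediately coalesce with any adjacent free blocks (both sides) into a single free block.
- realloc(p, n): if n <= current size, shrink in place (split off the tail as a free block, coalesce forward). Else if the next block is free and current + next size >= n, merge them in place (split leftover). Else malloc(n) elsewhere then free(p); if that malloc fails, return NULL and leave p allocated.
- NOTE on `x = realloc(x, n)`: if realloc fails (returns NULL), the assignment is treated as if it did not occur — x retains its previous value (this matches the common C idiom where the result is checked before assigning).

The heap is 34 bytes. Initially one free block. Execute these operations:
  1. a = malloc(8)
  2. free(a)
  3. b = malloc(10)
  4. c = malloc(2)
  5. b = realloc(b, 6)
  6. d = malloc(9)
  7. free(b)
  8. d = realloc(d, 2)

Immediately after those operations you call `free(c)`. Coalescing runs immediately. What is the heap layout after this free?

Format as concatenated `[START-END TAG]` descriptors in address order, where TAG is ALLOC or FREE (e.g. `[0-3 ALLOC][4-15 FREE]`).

Op 1: a = malloc(8) -> a = 0; heap: [0-7 ALLOC][8-33 FREE]
Op 2: free(a) -> (freed a); heap: [0-33 FREE]
Op 3: b = malloc(10) -> b = 0; heap: [0-9 ALLOC][10-33 FREE]
Op 4: c = malloc(2) -> c = 10; heap: [0-9 ALLOC][10-11 ALLOC][12-33 FREE]
Op 5: b = realloc(b, 6) -> b = 0; heap: [0-5 ALLOC][6-9 FREE][10-11 ALLOC][12-33 FREE]
Op 6: d = malloc(9) -> d = 12; heap: [0-5 ALLOC][6-9 FREE][10-11 ALLOC][12-20 ALLOC][21-33 FREE]
Op 7: free(b) -> (freed b); heap: [0-9 FREE][10-11 ALLOC][12-20 ALLOC][21-33 FREE]
Op 8: d = realloc(d, 2) -> d = 12; heap: [0-9 FREE][10-11 ALLOC][12-13 ALLOC][14-33 FREE]
free(c): c = 10 -> block [10-11 ALLOC]; mark free, coalesce with adjacent free neighbors -> [0-11 FREE][12-13 ALLOC][14-33 FREE]

Answer: [0-11 FREE][12-13 ALLOC][14-33 FREE]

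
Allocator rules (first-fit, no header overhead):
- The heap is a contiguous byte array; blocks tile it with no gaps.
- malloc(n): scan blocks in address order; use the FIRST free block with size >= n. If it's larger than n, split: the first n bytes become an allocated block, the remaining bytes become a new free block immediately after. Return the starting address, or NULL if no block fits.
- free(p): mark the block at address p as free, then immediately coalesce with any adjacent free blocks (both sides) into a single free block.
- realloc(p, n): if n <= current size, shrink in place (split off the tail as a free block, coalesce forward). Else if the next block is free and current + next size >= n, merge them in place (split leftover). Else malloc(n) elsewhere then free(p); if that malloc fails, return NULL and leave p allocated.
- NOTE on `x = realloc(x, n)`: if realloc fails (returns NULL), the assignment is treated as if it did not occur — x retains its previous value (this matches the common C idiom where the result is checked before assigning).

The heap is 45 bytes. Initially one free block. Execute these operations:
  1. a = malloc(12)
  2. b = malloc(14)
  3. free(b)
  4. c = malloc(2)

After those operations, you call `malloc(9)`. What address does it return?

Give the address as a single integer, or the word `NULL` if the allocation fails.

Answer: 14

Derivation:
Op 1: a = malloc(12) -> a = 0; heap: [0-11 ALLOC][12-44 FREE]
Op 2: b = malloc(14) -> b = 12; heap: [0-11 ALLOC][12-25 ALLOC][26-44 FREE]
Op 3: free(b) -> (freed b); heap: [0-11 ALLOC][12-44 FREE]
Op 4: c = malloc(2) -> c = 12; heap: [0-11 ALLOC][12-13 ALLOC][14-44 FREE]
malloc(9): first-fit scan over [0-11 ALLOC][12-13 ALLOC][14-44 FREE] -> 14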